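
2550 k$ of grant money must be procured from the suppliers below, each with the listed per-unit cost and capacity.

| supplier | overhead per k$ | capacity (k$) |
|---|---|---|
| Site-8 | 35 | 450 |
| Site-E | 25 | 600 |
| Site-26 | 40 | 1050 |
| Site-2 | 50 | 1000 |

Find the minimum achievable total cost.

95250

Fill from the cheapest supplier first.
Site-E at 25: take all 600 k$ ; 1950 still needed.
Site-8 at 35: take all 450 k$ ; 1500 still needed.
Site-26 (40): use full 1050 ; 450 k$ to go.
Site-2 (50): take the remaining 450 ; done.
Cost = 600×25 + 450×35 + 1050×40 + 450×50 = 95250.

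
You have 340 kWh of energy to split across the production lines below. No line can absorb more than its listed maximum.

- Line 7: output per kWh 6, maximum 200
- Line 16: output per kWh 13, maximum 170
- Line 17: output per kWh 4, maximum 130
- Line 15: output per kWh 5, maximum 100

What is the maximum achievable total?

Rank by output per kWh: Line 16 13 > Line 7 6 > Line 15 5 > Line 17 4.
Give Line 16 170 to hit its cap of 170 — 170 left.
Line 7: +170 (room for 200) → 170. Pool exhausted.
Total = 6×170 + 13×170 = 3230.

3230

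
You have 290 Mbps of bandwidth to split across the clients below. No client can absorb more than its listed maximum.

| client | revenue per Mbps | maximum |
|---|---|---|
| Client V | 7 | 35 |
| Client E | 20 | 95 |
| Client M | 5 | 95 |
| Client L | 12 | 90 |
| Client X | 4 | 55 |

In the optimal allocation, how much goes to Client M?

Highest revenue per Mbps first: Client E 20 > Client L 12 > Client V 7 > Client M 5 > Client X 4.
Client E: +95 to 95 (cap) — 195 left.
Client L takes 90 to reach its cap of 90 — 105 left.
Give Client V 35 to hit its cap of 35 — 70 left.
Only 70 left; Client M takes them to reach 70.

70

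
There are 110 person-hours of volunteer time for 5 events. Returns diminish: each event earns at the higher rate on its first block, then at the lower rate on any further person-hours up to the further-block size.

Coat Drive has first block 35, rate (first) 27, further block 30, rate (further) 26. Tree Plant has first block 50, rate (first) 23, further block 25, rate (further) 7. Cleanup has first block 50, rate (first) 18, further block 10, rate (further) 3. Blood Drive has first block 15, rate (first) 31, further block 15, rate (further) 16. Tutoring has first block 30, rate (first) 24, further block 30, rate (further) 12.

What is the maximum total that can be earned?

Rank every tier by rate: Blood Drive/tier1 31 > Coat Drive/tier1 27 > Coat Drive/tier2 26 > Tutoring/tier1 24 > Tree Plant/tier1 23 > Cleanup/tier1 18 > Blood Drive/tier2 16 > Tutoring/tier2 12 > Tree Plant/tier2 7 > Cleanup/tier2 3.
Fill Blood Drive tier1 block (15 at 31) → 95 left.
Coat Drive tier1 at 27: fill all 35 → 60 left.
Coat Drive tier2 at 26: fill all 30 → 30 left.
Tutoring tier1 at 24: fill all 30 → 0 left.
Total = 31×15 + 27×35 + 26×30 + 24×30 = 2910.

2910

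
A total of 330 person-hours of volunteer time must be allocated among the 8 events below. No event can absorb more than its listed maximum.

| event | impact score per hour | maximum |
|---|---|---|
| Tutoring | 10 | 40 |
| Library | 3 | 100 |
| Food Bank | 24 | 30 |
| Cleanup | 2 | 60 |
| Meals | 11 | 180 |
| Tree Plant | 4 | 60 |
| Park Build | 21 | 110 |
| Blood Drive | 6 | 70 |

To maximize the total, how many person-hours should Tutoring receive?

Highest impact score per hour first: Food Bank 24 > Park Build 21 > Meals 11 > Tutoring 10 > Blood Drive 6 > Tree Plant 4 > Library 3 > Cleanup 2.
Give Food Bank 30 to hit its cap of 30 ; 300 left.
Park Build: +110 to 110 (cap) ; 190 left.
Meals takes 180 to reach its cap of 180 ; 10 left.
Tutoring: +10 (room for 40) → 10. Pool exhausted.

10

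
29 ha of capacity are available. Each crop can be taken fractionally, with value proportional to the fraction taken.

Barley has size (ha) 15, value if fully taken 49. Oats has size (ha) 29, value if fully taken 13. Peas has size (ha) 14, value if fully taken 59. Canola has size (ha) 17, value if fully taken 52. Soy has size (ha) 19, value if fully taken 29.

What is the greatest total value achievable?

Rank by value-to-size ratio: Peas 59/14≈4.21, Barley 49/15≈3.27, Canola 52/17≈3.06, Soy 29/19≈1.53, Oats 13/29≈0.448.
All 14 ha of Peas fit (value 59) ; 15 remain.
All 15 ha of Barley fit (value 49) ; 0 remain.
Total value = 108.

108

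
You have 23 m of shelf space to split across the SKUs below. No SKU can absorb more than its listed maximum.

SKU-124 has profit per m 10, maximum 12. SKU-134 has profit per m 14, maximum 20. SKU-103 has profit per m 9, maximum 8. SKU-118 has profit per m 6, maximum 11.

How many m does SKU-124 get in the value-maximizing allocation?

Rank by profit per m: SKU-134 14 > SKU-124 10 > SKU-103 9 > SKU-118 6.
SKU-134 takes 20 to reach its cap of 20 → 3 left.
SKU-124: +3 (room for 12) → 3. Pool exhausted.

3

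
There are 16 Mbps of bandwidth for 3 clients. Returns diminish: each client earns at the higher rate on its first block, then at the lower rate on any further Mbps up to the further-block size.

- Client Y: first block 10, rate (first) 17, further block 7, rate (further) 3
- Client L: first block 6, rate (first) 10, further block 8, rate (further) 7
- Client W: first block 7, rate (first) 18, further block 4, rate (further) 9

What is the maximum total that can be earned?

Order all 6 blocks by rate: Client W/T1 18 > Client Y/T1 17 > Client L/T1 10 > Client W/T2 9 > Client L/T2 7 > Client Y/T2 3.
Fill Client W T1 block (7 at 18) — 9 left.
Client Y/T1: +9 of 10 at 17; pool empty.
Total = 18×7 + 17×9 = 279.

279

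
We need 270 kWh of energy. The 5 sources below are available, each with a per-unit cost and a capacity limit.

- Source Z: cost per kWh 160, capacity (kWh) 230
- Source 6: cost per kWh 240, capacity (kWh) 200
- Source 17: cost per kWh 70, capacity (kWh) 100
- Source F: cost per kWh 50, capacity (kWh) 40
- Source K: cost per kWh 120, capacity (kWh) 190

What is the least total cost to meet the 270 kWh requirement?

24600

Fill from the cheapest source first.
Source F at 50: take all 40 kWh — 230 still needed.
Source 17 at 70: take all 100 kWh — 130 still needed.
Source K at 120: take 130 of its 190 — requirement met.
Source Z, Source 6: unused.
Cost = 40×50 + 100×70 + 130×120 = 24600.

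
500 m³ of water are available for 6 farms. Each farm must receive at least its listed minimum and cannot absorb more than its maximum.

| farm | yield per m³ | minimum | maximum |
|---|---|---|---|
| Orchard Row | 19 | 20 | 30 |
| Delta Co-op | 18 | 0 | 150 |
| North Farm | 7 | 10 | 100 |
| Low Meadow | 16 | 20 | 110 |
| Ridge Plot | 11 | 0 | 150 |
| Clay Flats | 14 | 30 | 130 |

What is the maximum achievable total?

7690

Meeting every minimum uses 20+0+10+20+0+30 = 80 m³, leaving 420.
Rank by yield per m³: Orchard Row 19 > Delta Co-op 18 > Low Meadow 16 > Clay Flats 14 > Ridge Plot 11 > North Farm 7.
Orchard Row takes 10 more to reach its cap of 30 ; 410 left.
Delta Co-op: +150 to 150 (cap) ; 260 left.
Low Meadow takes 90 more to reach its cap of 110 ; 170 left.
Give Clay Flats 100 more to hit its cap of 130 ; 70 left.
Ridge Plot has room for 150 more but only 70 remain, so it gets 70.
Total = 19×30 + 18×150 + 7×10 + 16×110 + 11×70 + 14×130 = 7690.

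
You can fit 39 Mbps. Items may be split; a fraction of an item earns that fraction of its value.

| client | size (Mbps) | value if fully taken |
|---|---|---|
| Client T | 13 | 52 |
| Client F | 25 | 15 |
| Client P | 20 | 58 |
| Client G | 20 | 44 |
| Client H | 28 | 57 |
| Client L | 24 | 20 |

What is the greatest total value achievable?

Rank by value-to-size ratio: Client T 52/13≈4, Client P 58/20≈2.9, Client G 44/20≈2.2, Client H 57/28≈2.04, Client L 20/24≈0.833, Client F 15/25≈0.6.
Client T: take in full, 13 Mbps for value 52 ; 26 left.
Take all of Client P (20 Mbps, value 58) ; 6 Mbps left.
6 Mbps left: a 6/20 share of Client G gives 44×6/20 = 13.2.
Total value = 123.2.

123.2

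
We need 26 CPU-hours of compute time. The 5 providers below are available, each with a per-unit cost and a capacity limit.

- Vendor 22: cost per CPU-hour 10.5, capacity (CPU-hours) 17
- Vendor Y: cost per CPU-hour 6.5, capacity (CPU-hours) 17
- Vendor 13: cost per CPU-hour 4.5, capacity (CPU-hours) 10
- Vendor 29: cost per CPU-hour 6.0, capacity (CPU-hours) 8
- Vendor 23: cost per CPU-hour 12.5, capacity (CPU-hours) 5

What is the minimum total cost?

145

Use providers in increasing cost order.
Take 10 from Vendor 13 at 4.5 → need 16 more.
Vendor 29 at 6.0: take all 8 CPU-hours → 8 still needed.
Take 8 from Vendor Y at 6.5 to finish.
Vendor 22, Vendor 23: unused.
Cost = 10×4.5 + 8×6.0 + 8×6.5 = 145.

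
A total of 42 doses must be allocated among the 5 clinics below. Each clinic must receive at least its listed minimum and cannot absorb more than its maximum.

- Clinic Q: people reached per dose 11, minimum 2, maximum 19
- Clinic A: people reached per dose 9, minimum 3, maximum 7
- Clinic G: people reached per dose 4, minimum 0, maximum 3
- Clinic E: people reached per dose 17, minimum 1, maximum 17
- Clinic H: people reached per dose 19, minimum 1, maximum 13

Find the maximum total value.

662

Meeting every minimum uses 2+3+0+1+1 = 7 doses, leaving 35.
Order the clinics by people reached per dose: Clinic H 19 > Clinic E 17 > Clinic Q 11 > Clinic A 9 > Clinic G 4.
Clinic H takes 12 more to reach its cap of 13 → 23 left.
Give Clinic E 16 more to hit its cap of 17 → 7 left.
Only 7 left; Clinic Q takes them to reach 9.
Total = 11×9 + 9×3 + 17×17 + 19×13 = 662.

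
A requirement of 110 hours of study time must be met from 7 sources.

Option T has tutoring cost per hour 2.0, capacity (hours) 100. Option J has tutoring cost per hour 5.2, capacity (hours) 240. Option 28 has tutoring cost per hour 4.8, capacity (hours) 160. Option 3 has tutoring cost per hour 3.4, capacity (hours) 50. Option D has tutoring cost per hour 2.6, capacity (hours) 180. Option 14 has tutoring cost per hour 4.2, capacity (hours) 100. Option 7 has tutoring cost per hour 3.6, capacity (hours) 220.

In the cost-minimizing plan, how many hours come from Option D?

Cheapest first:
Option T (2.0): use full 100 — 10 hours to go.
Take 10 from Option D at 2.6 to finish.
Option 3, Option 7, Option 14, Option 28, Option J: unused.

10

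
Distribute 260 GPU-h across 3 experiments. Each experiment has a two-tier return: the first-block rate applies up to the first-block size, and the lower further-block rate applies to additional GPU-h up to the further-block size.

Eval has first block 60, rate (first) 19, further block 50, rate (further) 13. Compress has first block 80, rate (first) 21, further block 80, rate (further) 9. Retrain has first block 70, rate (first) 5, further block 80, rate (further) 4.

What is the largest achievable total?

4100

Treat each block as its own option and order by rate: Compress/tier1 21 > Eval/tier1 19 > Eval/tier2 13 > Compress/tier2 9 > Retrain/tier1 5 > Retrain/tier2 4.
Fill Compress tier1 block (80 at 21) → 180 left.
Eval/tier1 (19): +60 → 120 left.
Eval tier2 at 13: fill all 50 → 70 left.
Compress tier2 at 9: only 70 left, fill 70.
Total = 21×80 + 19×60 + 13×50 + 9×70 = 4100.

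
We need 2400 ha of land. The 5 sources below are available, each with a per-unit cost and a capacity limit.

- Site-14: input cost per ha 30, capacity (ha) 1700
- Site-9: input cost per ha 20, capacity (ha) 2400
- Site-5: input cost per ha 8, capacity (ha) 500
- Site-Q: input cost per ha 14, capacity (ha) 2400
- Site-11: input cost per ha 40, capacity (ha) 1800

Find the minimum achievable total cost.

Use sources in increasing cost order.
Site-5 at 8: take all 500 ha → 1900 still needed.
Site-Q at 14: take 1900 of its 2400 → requirement met.
Site-9, Site-14, Site-11: unused.
Cost = 500×8 + 1900×14 = 30600.

30600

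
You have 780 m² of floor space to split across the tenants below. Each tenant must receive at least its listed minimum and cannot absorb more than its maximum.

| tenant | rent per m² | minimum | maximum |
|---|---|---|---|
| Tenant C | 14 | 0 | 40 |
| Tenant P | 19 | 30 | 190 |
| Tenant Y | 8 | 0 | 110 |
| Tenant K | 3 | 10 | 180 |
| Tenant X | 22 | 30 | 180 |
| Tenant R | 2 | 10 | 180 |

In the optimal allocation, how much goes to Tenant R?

Meeting every minimum uses 0+30+0+10+30+10 = 80 m², leaving 700.
Rank by rent per m²: Tenant X 22 > Tenant P 19 > Tenant C 14 > Tenant Y 8 > Tenant K 3 > Tenant R 2.
Tenant X: +150 to 180 (cap) — 550 left.
Tenant P: +160 to 190 (cap) — 390 left.
Tenant C: +40 to 40 (cap) — 350 left.
Tenant Y: +110 to 110 (cap) — 240 left.
Tenant K takes 170 more to reach its cap of 180 — 70 left.
Only 70 left; Tenant R takes them to reach 80.

80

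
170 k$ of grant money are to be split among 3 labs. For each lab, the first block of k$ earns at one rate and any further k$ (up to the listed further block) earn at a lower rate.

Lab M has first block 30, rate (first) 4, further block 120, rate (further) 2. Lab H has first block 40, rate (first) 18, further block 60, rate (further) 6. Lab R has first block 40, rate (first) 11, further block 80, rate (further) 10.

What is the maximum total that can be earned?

Order all 6 blocks by rate: Lab H/first 18 > Lab R/first 11 > Lab R/second 10 > Lab H/second 6 > Lab M/first 4 > Lab M/second 2.
Lab H first at 18: fill all 40 ; 130 left.
Lab R first at 11: fill all 40 ; 90 left.
Lab R second at 10: fill all 80 ; 10 left.
Lab H second at 6: only 10 left, fill 10.
Total = 18×40 + 11×40 + 10×80 + 6×10 = 2020.

2020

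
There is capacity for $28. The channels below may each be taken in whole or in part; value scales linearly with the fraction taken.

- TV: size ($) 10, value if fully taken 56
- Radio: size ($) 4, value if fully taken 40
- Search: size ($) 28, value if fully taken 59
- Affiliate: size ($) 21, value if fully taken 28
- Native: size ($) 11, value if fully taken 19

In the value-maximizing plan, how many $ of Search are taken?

Rank by value-to-size ratio: Radio 40/4≈10, TV 56/10≈5.6, Search 59/28≈2.11, Native 19/11≈1.73, Affiliate 28/21≈1.33.
Radio: take in full, 4 $ for value 40 ; 24 left.
All 10 $ of TV fit (value 56) ; 14 remain.
14 $ left: a 14/28 share of Search gives 59×14/28 = 29.5.

14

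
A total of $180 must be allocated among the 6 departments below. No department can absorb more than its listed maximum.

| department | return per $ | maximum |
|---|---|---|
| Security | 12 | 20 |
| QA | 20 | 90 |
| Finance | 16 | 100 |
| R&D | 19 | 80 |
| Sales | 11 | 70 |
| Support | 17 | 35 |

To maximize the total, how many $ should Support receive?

10

Order the departments by return per $: QA 20 > R&D 19 > Support 17 > Finance 16 > Security 12 > Sales 11.
Give QA 90 to hit its cap of 90 — 90 left.
Give R&D 80 to hit its cap of 80 — 10 left.
Support has room for 35 but only 10 remain, so it gets 10.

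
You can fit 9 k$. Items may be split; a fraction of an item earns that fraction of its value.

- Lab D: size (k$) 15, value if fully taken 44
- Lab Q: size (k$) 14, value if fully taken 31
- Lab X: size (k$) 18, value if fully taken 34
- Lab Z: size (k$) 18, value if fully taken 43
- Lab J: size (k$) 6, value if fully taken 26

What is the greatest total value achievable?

34.8

Rank by value-to-size ratio: Lab J 26/6≈4.33, Lab D 44/15≈2.93, Lab Z 43/18≈2.39, Lab Q 31/14≈2.21, Lab X 34/18≈1.89.
Lab J: take in full, 6 k$ for value 26 — 3 left.
Fill the last 3 k$ with part of Lab D: 3/15 of it earns 8.8.
Total value = 34.8.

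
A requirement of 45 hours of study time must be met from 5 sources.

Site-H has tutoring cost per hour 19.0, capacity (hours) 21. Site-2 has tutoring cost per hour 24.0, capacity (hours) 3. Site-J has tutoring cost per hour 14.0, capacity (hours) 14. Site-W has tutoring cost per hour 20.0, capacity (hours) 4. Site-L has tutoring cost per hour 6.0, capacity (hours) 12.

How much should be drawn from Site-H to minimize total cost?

19

Fill from the cheapest source first.
Take 12 from Site-L at 6.0 — need 33 more.
Site-J (14.0): use full 14 — 19 hours to go.
Site-H (19.0): take the remaining 19 — done.
Site-W, Site-2: unused.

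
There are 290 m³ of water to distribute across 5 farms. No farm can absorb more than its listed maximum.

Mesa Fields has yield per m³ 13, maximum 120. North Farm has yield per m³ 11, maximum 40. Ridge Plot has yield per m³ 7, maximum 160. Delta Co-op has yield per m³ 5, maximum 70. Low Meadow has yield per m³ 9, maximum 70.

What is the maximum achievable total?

Order the farms by yield per m³: Mesa Fields 13 > North Farm 11 > Low Meadow 9 > Ridge Plot 7 > Delta Co-op 5.
Mesa Fields: +120 to 120 (cap) — 170 left.
North Farm takes 40 to reach its cap of 40 — 130 left.
Give Low Meadow 70 to hit its cap of 70 — 60 left.
Only 60 left; Ridge Plot takes them to reach 60.
Total = 13×120 + 11×40 + 7×60 + 9×70 = 3050.

3050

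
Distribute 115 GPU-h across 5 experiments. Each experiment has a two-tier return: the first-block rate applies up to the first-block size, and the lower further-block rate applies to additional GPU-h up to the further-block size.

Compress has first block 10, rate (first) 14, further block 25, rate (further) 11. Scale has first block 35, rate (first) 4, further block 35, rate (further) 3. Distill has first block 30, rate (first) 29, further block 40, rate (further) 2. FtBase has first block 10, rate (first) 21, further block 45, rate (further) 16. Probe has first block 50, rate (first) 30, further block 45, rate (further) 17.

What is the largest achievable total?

Treat each block as its own option and order by rate: Probe/first 30 > Distill/first 29 > FtBase/first 21 > Probe/second 17 > FtBase/second 16 > Compress/first 14 > Compress/second 11 > Scale/first 4 > Scale/second 3 > Distill/second 2.
Probe/first (30): +50 → 65 left.
Distill/first (29): +30 → 35 left.
FtBase first at 21: fill all 10 → 25 left.
25 remain; put them into Probe second at 17.
Total = 30×50 + 29×30 + 21×10 + 17×25 = 3005.

3005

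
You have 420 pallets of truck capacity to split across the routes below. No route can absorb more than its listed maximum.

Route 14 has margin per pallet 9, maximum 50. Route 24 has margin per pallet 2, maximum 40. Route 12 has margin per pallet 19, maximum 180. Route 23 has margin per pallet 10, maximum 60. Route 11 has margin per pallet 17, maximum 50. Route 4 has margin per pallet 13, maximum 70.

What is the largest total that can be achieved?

6250

Highest margin per pallet first: Route 12 19 > Route 11 17 > Route 4 13 > Route 23 10 > Route 14 9 > Route 24 2.
Route 12 takes 180 to reach its cap of 180 — 240 left.
Route 11 takes 50 to reach its cap of 50 — 190 left.
Give Route 4 70 to hit its cap of 70 — 120 left.
Give Route 23 60 to hit its cap of 60 — 60 left.
Route 14 takes 50 to reach its cap of 50 — 10 left.
Route 24: +10 (room for 40) → 10. Pool exhausted.
Total = 9×50 + 2×10 + 19×180 + 10×60 + 17×50 + 13×70 = 6250.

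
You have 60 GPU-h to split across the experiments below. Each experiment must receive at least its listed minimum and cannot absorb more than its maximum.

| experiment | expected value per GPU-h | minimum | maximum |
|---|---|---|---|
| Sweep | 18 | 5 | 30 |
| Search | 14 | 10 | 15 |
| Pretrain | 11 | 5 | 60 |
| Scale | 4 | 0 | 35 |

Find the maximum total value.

915

Meeting every minimum uses 5+10+5+0 = 20 GPU-h, leaving 40.
Order the experiments by expected value per GPU-h: Sweep 18 > Search 14 > Pretrain 11 > Scale 4.
Sweep takes 25 more to reach its cap of 30 → 15 left.
Search takes 5 more to reach its cap of 15 → 10 left.
Pretrain has room for 55 more but only 10 remain, so it gets 15.
Total = 18×30 + 14×15 + 11×15 = 915.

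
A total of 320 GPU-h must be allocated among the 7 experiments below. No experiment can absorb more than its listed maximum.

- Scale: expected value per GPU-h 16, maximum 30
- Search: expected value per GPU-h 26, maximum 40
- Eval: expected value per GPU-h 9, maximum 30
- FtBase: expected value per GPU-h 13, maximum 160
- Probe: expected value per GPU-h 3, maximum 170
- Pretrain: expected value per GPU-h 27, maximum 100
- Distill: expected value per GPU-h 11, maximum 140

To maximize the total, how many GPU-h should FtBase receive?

150

Highest expected value per GPU-h first: Pretrain 27 > Search 26 > Scale 16 > FtBase 13 > Distill 11 > Eval 9 > Probe 3.
Pretrain: +100 to 100 (cap) ; 220 left.
Search: +40 to 40 (cap) ; 180 left.
Scale: +30 to 30 (cap) ; 150 left.
FtBase: +150 (room for 160) → 150. Pool exhausted.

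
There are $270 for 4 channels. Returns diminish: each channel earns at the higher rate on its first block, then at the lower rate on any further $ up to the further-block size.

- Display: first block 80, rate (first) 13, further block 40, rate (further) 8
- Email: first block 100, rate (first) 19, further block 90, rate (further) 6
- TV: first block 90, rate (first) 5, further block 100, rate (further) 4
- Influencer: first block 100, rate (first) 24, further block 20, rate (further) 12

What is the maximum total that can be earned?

5210

Treat each block as its own option and order by rate: Influencer/tier1 24 > Email/tier1 19 > Display/tier1 13 > Influencer/tier2 12 > Display/tier2 8 > Email/tier2 6 > TV/tier1 5 > TV/tier2 4.
Influencer/tier1 (24): +100 → 170 left.
Email tier1 at 19: fill all 100 → 70 left.
70 remain; put them into Display tier1 at 13.
Total = 24×100 + 19×100 + 13×70 = 5210.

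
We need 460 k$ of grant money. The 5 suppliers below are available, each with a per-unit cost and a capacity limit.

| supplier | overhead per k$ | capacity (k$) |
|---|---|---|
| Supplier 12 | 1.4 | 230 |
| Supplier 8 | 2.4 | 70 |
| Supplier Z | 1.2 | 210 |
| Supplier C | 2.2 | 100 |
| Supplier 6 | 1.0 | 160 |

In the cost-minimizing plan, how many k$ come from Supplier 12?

90

Cheapest first:
Take 160 from Supplier 6 at 1.0 → need 300 more.
Take 210 from Supplier Z at 1.2 → need 90 more.
Take 90 from Supplier 12 at 1.4 to finish.
Supplier C, Supplier 8: unused.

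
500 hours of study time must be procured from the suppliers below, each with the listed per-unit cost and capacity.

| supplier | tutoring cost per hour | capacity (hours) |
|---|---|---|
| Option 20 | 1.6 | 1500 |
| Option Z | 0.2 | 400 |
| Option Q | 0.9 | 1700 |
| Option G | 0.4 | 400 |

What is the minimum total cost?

Fill from the cheapest supplier first.
Option Z at 0.2: take all 400 hours ; 100 still needed.
Take 100 from Option G at 0.4 to finish.
Option Q, Option 20: unused.
Cost = 400×0.2 + 100×0.4 = 120.

120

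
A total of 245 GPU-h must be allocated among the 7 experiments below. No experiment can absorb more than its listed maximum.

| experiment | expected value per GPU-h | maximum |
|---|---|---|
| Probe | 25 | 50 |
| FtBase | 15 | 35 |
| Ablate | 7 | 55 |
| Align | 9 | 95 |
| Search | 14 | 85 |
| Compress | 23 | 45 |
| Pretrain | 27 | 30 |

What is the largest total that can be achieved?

4810

Order the experiments by expected value per GPU-h: Pretrain 27 > Probe 25 > Compress 23 > FtBase 15 > Search 14 > Align 9 > Ablate 7.
Give Pretrain 30 to hit its cap of 30 — 215 left.
Probe takes 50 to reach its cap of 50 — 165 left.
Compress takes 45 to reach its cap of 45 — 120 left.
FtBase: +35 to 35 (cap) — 85 left.
Search: +85 to 85 (cap) — 0 left.
Total = 25×50 + 15×35 + 14×85 + 23×45 + 27×30 = 4810.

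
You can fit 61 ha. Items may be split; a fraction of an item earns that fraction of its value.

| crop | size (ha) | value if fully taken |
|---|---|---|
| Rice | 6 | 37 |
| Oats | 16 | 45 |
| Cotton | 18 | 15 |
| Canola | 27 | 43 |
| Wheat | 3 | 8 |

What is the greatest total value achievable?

Sort by value density: Rice 37/6≈6.17, Oats 45/16≈2.81, Wheat 8/3≈2.67, Canola 43/27≈1.59, Cotton 15/18≈0.833.
Take all of Rice (6 ha, value 37) ; 55 ha left.
All 16 ha of Oats fit (value 45) ; 39 remain.
Take all of Wheat (3 ha, value 8) ; 36 ha left.
Take all of Canola (27 ha, value 43) ; 9 ha left.
Fill the last 9 ha with part of Cotton: 9/18 of it earns 7.5.
Total value = 140.5.

140.5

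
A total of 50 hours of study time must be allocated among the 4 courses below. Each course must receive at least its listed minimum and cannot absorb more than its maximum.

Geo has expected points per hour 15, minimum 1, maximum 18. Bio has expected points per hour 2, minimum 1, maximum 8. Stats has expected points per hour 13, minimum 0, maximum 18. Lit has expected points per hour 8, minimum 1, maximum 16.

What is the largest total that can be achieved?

610

Meeting every minimum uses 1+1+0+1 = 3 hours, leaving 47.
Rank by expected points per hour: Geo 15 > Stats 13 > Lit 8 > Bio 2.
Geo: +17 to 18 (cap) → 30 left.
Stats: +18 to 18 (cap) → 12 left.
Lit has room for 15 more but only 12 remain, so it gets 13.
Total = 15×18 + 2×1 + 13×18 + 8×13 = 610.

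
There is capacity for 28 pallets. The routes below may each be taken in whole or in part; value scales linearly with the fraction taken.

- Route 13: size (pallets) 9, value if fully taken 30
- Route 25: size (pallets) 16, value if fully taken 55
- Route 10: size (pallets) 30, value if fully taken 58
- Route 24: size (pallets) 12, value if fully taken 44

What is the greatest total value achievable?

99

Rank by value-to-size ratio: Route 24 44/12≈3.67, Route 25 55/16≈3.44, Route 13 30/9≈3.33, Route 10 58/30≈1.93.
All 12 pallets of Route 24 fit (value 44) → 16 remain.
Route 25: take in full, 16 pallets for value 55 → 0 left.
Total value = 99.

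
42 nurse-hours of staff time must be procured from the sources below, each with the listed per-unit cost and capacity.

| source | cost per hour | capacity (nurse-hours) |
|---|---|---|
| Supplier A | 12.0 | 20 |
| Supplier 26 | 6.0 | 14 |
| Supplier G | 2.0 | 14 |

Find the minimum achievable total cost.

280

Cheapest first:
Take 14 from Supplier G at 2.0 — need 28 more.
Take 14 from Supplier 26 at 6.0 — need 14 more.
Take 14 from Supplier A at 12.0 to finish.
Cost = 14×2.0 + 14×6.0 + 14×12.0 = 280.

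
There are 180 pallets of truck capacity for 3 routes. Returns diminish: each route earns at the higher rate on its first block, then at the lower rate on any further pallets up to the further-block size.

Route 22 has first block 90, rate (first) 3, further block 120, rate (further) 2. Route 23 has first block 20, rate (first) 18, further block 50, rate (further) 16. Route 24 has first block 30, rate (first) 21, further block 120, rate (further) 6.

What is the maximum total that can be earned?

2270

Treat each block as its own option and order by rate: Route 24/T1 21 > Route 23/T1 18 > Route 23/T2 16 > Route 24/T2 6 > Route 22/T1 3 > Route 22/T2 2.
Route 24 T1 at 21: fill all 30 ; 150 left.
Route 23/T1 (18): +20 ; 130 left.
Route 23 T2 at 16: fill all 50 ; 80 left.
Route 24/T2: +80 of 120 at 6; pool empty.
Total = 21×30 + 18×20 + 16×50 + 6×80 = 2270.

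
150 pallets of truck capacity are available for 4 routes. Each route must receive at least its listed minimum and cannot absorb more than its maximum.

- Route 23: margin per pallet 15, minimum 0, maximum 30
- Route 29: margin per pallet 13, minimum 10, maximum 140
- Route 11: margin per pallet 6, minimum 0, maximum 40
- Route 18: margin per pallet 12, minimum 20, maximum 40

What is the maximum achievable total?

Meeting every minimum uses 0+10+0+20 = 30 pallets, leaving 120.
Highest margin per pallet first: Route 23 15 > Route 29 13 > Route 18 12 > Route 11 6.
Give Route 23 30 more to hit its cap of 30 — 90 left.
Only 90 left; Route 29 takes them to reach 100.
Total = 15×30 + 13×100 + 12×20 = 1990.

1990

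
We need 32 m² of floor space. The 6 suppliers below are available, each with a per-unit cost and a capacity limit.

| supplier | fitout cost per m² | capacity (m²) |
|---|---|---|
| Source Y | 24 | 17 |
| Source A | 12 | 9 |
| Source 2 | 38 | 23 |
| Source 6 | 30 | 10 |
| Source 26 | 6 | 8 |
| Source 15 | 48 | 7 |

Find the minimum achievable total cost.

Use suppliers in increasing cost order.
Take 8 from Source 26 at 6 → need 24 more.
Take 9 from Source A at 12 → need 15 more.
Take 15 from Source Y at 24 to finish.
Source 6, Source 2, Source 15: unused.
Cost = 8×6 + 9×12 + 15×24 = 516.

516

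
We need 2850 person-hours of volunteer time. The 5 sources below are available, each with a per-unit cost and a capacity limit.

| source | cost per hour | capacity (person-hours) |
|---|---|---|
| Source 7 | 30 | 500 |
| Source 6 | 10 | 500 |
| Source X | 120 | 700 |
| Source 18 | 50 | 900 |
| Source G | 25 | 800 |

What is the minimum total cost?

103000

Use sources in increasing cost order.
Source 6 at 10: take all 500 person-hours — 2350 still needed.
Source G at 25: take all 800 person-hours — 1550 still needed.
Source 7 at 30: take all 500 person-hours — 1050 still needed.
Source 18 at 50: take all 900 person-hours — 150 still needed.
Source X (120): take the remaining 150 — done.
Cost = 500×10 + 800×25 + 500×30 + 900×50 + 150×120 = 103000.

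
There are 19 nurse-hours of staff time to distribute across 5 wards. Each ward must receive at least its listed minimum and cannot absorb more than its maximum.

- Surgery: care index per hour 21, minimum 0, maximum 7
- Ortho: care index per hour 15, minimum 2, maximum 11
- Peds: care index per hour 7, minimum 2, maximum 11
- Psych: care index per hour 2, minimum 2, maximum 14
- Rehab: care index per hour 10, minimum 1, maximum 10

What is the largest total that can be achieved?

280

Meeting every minimum uses 0+2+2+2+1 = 7 nurse-hours, leaving 12.
Highest care index per hour first: Surgery 21 > Ortho 15 > Rehab 10 > Peds 7 > Psych 2.
Give Surgery 7 more to hit its cap of 7 ; 5 left.
Ortho: +5 (room for 9) → 7. Pool exhausted.
Total = 21×7 + 15×7 + 7×2 + 2×2 + 10×1 = 280.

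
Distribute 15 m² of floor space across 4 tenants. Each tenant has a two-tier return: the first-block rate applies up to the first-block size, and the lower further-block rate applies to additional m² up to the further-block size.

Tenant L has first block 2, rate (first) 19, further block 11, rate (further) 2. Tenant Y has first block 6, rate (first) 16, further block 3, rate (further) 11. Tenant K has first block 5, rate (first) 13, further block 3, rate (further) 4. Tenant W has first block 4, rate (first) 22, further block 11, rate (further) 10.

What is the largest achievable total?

Rank every tier by rate: Tenant W/T1 22 > Tenant L/T1 19 > Tenant Y/T1 16 > Tenant K/T1 13 > Tenant Y/T2 11 > Tenant W/T2 10 > Tenant K/T2 4 > Tenant L/T2 2.
Tenant W T1 at 22: fill all 4 → 11 left.
Tenant L/T1 (19): +2 → 9 left.
Tenant Y T1 at 16: fill all 6 → 3 left.
3 remain; put them into Tenant K T1 at 13.
Total = 22×4 + 19×2 + 16×6 + 13×3 = 261.

261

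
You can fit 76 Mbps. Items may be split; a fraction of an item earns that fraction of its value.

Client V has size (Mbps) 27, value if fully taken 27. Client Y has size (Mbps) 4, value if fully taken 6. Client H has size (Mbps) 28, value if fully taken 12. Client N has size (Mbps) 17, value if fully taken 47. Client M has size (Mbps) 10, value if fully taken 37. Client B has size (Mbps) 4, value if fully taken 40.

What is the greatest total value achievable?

163

Sort by value density: Client B 40/4≈10, Client M 37/10≈3.7, Client N 47/17≈2.76, Client Y 6/4≈1.5, Client V 27/27≈1, Client H 12/28≈0.429.
Take all of Client B (4 Mbps, value 40) ; 72 Mbps left.
Take all of Client M (10 Mbps, value 37) ; 62 Mbps left.
Take all of Client N (17 Mbps, value 47) ; 45 Mbps left.
Take all of Client Y (4 Mbps, value 6) ; 41 Mbps left.
Take all of Client V (27 Mbps, value 27) ; 14 Mbps left.
14 Mbps left: a 14/28 share of Client H gives 12×14/28 = 6.
Total value = 163.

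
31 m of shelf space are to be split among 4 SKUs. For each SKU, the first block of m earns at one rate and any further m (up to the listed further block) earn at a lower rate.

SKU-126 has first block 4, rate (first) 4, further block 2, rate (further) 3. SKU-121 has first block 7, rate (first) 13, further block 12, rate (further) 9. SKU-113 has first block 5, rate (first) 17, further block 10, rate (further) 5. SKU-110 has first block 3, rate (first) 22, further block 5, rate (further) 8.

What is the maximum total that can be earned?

Rank every tier by rate: SKU-110/tier1 22 > SKU-113/tier1 17 > SKU-121/tier1 13 > SKU-121/tier2 9 > SKU-110/tier2 8 > SKU-113/tier2 5 > SKU-126/tier1 4 > SKU-126/tier2 3.
Fill SKU-110 tier1 block (3 at 22) — 28 left.
SKU-113 tier1 at 17: fill all 5 — 23 left.
SKU-121 tier1 at 13: fill all 7 — 16 left.
Fill SKU-121 tier2 block (12 at 9) — 4 left.
SKU-110 tier2 at 8: only 4 left, fill 4.
Total = 22×3 + 17×5 + 13×7 + 9×12 + 8×4 = 382.

382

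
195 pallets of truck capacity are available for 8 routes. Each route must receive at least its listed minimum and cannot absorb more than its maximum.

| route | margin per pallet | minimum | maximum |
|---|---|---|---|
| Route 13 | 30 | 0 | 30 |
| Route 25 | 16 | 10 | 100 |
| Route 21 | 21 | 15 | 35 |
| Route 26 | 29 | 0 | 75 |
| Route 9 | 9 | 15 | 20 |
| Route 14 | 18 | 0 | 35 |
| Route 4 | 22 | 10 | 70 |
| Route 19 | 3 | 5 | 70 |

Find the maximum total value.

Meeting every minimum uses 0+10+15+0+15+0+10+5 = 55 pallets, leaving 140.
Order the routes by margin per pallet: Route 13 30 > Route 26 29 > Route 4 22 > Route 21 21 > Route 14 18 > Route 25 16 > Route 9 9 > Route 19 3.
Route 13: +30 to 30 (cap) → 110 left.
Route 26: +75 to 75 (cap) → 35 left.
Route 4: +35 (room for 60) → 45. Pool exhausted.
Total = 30×30 + 16×10 + 21×15 + 29×75 + 9×15 + 22×45 + 3×5 = 4690.

4690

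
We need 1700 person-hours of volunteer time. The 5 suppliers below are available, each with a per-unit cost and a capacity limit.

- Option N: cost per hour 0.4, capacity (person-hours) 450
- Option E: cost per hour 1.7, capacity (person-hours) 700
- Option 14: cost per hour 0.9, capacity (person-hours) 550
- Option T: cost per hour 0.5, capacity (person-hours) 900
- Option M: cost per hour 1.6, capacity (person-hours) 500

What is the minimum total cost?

945

Cheapest first:
Option N (0.4): use full 450 → 1250 person-hours to go.
Option T at 0.5: take all 900 person-hours → 350 still needed.
Option 14 (0.9): take the remaining 350 → done.
Option M, Option E: unused.
Cost = 450×0.4 + 900×0.5 + 350×0.9 = 945.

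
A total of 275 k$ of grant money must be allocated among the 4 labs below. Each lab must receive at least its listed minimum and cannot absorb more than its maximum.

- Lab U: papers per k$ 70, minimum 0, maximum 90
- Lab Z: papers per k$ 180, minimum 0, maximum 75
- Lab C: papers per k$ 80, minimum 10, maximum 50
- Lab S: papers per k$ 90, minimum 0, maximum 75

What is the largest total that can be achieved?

29500

Meeting every minimum uses 0+0+10+0 = 10 k$, leaving 265.
Highest papers per k$ first: Lab Z 180 > Lab S 90 > Lab C 80 > Lab U 70.
Lab Z takes 75 more to reach its cap of 75 — 190 left.
Give Lab S 75 more to hit its cap of 75 — 115 left.
Give Lab C 40 more to hit its cap of 50 — 75 left.
Lab U has room for 90 more but only 75 remain, so it gets 75.
Total = 70×75 + 180×75 + 80×50 + 90×75 = 29500.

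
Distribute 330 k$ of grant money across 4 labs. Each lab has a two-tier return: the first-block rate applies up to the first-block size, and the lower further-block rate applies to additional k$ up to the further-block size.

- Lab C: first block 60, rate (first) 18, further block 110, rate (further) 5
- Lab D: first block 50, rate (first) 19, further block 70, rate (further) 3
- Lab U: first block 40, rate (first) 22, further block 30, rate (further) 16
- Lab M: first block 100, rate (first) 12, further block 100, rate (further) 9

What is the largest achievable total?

Treat each block as its own option and order by rate: Lab U/tier1 22 > Lab D/tier1 19 > Lab C/tier1 18 > Lab U/tier2 16 > Lab M/tier1 12 > Lab M/tier2 9 > Lab C/tier2 5 > Lab D/tier2 3.
Fill Lab U tier1 block (40 at 22) → 290 left.
Fill Lab D tier1 block (50 at 19) → 240 left.
Lab C tier1 at 18: fill all 60 → 180 left.
Lab U tier2 at 16: fill all 30 → 150 left.
Lab M tier1 at 12: fill all 100 → 50 left.
Lab M/tier2: +50 of 100 at 9; pool empty.
Total = 22×40 + 19×50 + 18×60 + 16×30 + 12×100 + 9×50 = 5040.

5040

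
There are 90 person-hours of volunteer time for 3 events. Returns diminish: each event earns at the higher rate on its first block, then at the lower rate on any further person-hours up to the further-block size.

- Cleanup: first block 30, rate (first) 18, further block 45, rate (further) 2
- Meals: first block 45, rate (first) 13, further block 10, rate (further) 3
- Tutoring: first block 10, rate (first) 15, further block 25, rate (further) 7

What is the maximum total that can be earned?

Rank every tier by rate: Cleanup/T1 18 > Tutoring/T1 15 > Meals/T1 13 > Tutoring/T2 7 > Meals/T2 3 > Cleanup/T2 2.
Cleanup/T1 (18): +30 ; 60 left.
Fill Tutoring T1 block (10 at 15) ; 50 left.
Meals/T1 (13): +45 ; 5 left.
Tutoring T2 at 7: only 5 left, fill 5.
Total = 18×30 + 15×10 + 13×45 + 7×5 = 1310.

1310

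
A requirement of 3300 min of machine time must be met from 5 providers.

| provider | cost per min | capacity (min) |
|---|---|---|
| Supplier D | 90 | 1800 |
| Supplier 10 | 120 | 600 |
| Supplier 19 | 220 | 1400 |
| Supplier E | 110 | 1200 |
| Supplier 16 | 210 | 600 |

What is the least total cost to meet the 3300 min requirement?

Use providers in increasing cost order.
Supplier D (90): use full 1800 → 1500 min to go.
Supplier E at 110: take all 1200 min → 300 still needed.
Supplier 10 at 120: take 300 of its 600 → requirement met.
Supplier 16, Supplier 19: unused.
Cost = 1800×90 + 1200×110 + 300×120 = 330000.

330000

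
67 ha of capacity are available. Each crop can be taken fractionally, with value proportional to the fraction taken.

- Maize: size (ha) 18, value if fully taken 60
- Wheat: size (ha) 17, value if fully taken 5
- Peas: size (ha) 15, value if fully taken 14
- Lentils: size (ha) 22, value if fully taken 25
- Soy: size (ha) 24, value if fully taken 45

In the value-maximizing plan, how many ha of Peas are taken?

Best value per unit of size first: Maize 60/18≈3.33, Soy 45/24≈1.88, Lentils 25/22≈1.14, Peas 14/15≈0.933, Wheat 5/17≈0.294.
All 18 ha of Maize fit (value 60) ; 49 remain.
Take all of Soy (24 ha, value 45) ; 25 ha left.
Lentils: take in full, 22 ha for value 25 ; 3 left.
3 ha left: a 3/15 share of Peas gives 14×3/15 = 2.8.

3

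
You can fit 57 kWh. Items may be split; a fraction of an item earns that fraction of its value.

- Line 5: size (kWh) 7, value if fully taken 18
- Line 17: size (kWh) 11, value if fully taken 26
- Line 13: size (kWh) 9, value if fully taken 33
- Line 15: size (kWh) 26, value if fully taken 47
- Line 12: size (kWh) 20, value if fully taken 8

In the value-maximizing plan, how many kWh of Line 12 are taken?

4

Best value per unit of size first: Line 13 33/9≈3.67, Line 5 18/7≈2.57, Line 17 26/11≈2.36, Line 15 47/26≈1.81, Line 12 8/20≈0.4.
All 9 kWh of Line 13 fit (value 33) ; 48 remain.
Line 5: take in full, 7 kWh for value 18 ; 41 left.
Line 17: take in full, 11 kWh for value 26 ; 30 left.
All 26 kWh of Line 15 fit (value 47) ; 4 remain.
4 kWh left: a 4/20 share of Line 12 gives 8×4/20 = 1.6.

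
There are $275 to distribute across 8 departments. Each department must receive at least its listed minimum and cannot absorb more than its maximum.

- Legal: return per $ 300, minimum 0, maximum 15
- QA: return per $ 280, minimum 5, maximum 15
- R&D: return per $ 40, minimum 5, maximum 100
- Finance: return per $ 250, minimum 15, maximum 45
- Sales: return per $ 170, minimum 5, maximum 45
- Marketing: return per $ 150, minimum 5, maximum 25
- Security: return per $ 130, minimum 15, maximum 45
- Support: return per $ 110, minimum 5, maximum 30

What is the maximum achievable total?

42700

Meeting every minimum uses 0+5+5+15+5+5+15+5 = 55 $, leaving 220.
Rank by return per $: Legal 300 > QA 280 > Finance 250 > Sales 170 > Marketing 150 > Security 130 > Support 110 > R&D 40.
Legal: +15 to 15 (cap) ; 205 left.
QA: +10 to 15 (cap) ; 195 left.
Finance: +30 to 45 (cap) ; 165 left.
Give Sales 40 more to hit its cap of 45 ; 125 left.
Marketing: +20 to 25 (cap) ; 105 left.
Security: +30 to 45 (cap) ; 75 left.
Support takes 25 more to reach its cap of 30 ; 50 left.
R&D has room for 95 more but only 50 remain, so it gets 55.
Total = 300×15 + 280×15 + 40×55 + 250×45 + 170×45 + 150×25 + 130×45 + 110×30 = 42700.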